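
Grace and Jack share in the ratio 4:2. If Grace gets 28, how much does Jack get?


Find the multiplier:
28 / 4 = 7
Apply to Jack's share:
2 x 7 = 14

14


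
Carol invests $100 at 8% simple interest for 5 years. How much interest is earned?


Use the formula I = P x R x T / 100
P x R x T = 100 x 8 x 5 = 4000
I = 4000 / 100 = $40

$40


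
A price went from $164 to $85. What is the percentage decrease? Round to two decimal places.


Find the absolute change:
|85 - 164| = 79
Divide by original and multiply by 100:
79 / 164 x 100 = 48.1707...% ≈ 48.17%

48.17%


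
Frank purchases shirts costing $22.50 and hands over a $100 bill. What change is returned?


Start with the amount paid:
$100
Subtract the price:
$100 - $22.50 = $77.50

$77.50


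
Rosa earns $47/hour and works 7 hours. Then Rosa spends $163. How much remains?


Calculate earnings:
7 x $47 = $329
Subtract spending:
$329 - $163 = $166

$166


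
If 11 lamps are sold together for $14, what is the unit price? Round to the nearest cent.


Total cost: $14
Number of items: 11
Unit price: $14 / 11 = $1.2727... ≈ $1.27

$1.27


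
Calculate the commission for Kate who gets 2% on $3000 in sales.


Convert rate to decimal:
2% = 0.02
Multiply by sales:
$3000 x 0.02 = $60

$60


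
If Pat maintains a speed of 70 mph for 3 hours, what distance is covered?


Use the formula: distance = speed x time
Speed = 70 mph, Time = 3 hours
70 x 3 = 210 miles

210 miles


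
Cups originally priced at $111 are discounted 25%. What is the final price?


Calculate the discount amount:
25% of $111 = $27.75
Subtract from original:
$111 - $27.75 = $83.25

$83.25


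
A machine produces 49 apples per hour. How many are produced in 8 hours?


Production rate: 49 apples per hour
Time: 8 hours
Total: 49 x 8 = 392 apples

392 apples


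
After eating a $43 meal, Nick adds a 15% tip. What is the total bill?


Calculate the tip:
15% of $43 = $6.45
Add tip to meal cost:
$43 + $6.45 = $49.45

$49.45


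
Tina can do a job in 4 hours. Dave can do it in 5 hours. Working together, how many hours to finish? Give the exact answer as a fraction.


Tina's rate: 1/4 of the job per hour
Dave's rate: 1/5 of the job per hour
Combined rate: 1/4 + 1/5 = 9/20 per hour
Time = 1 / (9/20) = 20/9 hours (≈ 2.22 hours)

20/9 hours


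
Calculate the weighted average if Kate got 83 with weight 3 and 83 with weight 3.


Weighted sum:
3 x 83 + 3 x 83 = 498
Total weight:
3 + 3 = 6
Weighted average:
498 / 6 = 83

83


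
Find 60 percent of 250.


Convert percentage to decimal:
60% = 0.6
Multiply:
250 x 0.6 = 150

150


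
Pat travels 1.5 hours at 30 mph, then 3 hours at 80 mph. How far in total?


Leg 1 distance:
30 x 1.5 = 45 miles
Leg 2 distance:
80 x 3 = 240 miles
Total distance:
45 + 240 = 285 miles

285 miles


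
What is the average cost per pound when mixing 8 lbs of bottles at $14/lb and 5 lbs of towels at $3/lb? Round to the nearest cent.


Cost of bottles:
8 x $14 = $112
Cost of towels:
5 x $3 = $15
Total cost: $112 + $15 = $127
Total weight: 13 lbs
Average: $127 / 13 = $9.7692... ≈ $9.77/lb

$9.77/lb


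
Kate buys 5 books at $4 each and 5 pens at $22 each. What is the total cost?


Cost of books:
5 x $4 = $20
Cost of pens:
5 x $22 = $110
Add both:
$20 + $110 = $130

$130


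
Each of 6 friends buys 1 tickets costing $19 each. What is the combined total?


Cost per person:
1 x $19 = $19
Group total:
6 x $19 = $114

$114


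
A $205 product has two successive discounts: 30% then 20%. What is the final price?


First discount:
30% of $205 = $61.50
Price after first discount:
$205 - $61.50 = $143.50
Second discount:
20% of $143.50 = $28.70
Final price:
$143.50 - $28.70 = $114.80

$114.80


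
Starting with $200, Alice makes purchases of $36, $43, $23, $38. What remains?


Add up expenses:
$36 + $43 + $23 + $38 = $140
Subtract from budget:
$200 - $140 = $60

$60


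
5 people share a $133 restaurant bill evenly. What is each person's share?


Total bill: $133
Number of people: 5
Each pays: $133 / 5 = $26.60

$26.60


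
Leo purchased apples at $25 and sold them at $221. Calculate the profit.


Selling price = $221
Cost price = $25
Profit = selling price - cost price:
Profit = $221 - $25 = $196

$196


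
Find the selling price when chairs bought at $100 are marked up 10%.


Calculate the markup amount:
10% of $100 = $10
Add to cost:
$100 + $10 = $110

$110


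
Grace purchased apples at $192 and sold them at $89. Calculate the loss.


Selling price = $89
Cost price = $192
Loss = cost price - selling price:
Loss = $192 - $89 = $103

$103


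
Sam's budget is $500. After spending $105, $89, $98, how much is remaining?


Add up expenses:
$105 + $89 + $98 = $292
Subtract from budget:
$500 - $292 = $208

$208


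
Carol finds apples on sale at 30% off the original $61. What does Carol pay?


Calculate the discount amount:
30% of $61 = $18.30
Subtract from original:
$61 - $18.30 = $42.70

$42.70


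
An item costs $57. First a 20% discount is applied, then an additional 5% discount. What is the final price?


First discount:
20% of $57 = $11.40
Price after first discount:
$57 - $11.40 = $45.60
Second discount:
5% of $45.60 = $2.28
Final price:
$45.60 - $2.28 = $43.32

$43.32


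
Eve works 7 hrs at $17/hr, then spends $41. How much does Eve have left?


Calculate earnings:
7 x $17 = $119
Subtract spending:
$119 - $41 = $78

$78


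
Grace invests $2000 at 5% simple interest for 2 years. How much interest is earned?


Use the formula I = P x R x T / 100
P x R x T = 2000 x 5 x 2 = 20000
I = 20000 / 100 = $200

$200


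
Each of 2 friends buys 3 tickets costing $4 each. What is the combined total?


Cost per person:
3 x $4 = $12
Group total:
2 x $12 = $24

$24


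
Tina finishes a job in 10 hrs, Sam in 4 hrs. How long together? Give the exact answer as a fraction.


Tina's rate: 1/10 of the job per hour
Sam's rate: 1/4 of the job per hour
Combined rate: 1/10 + 1/4 = 7/20 per hour
Time = 1 / (7/20) = 20/7 hours (≈ 2.86 hours)

20/7 hours


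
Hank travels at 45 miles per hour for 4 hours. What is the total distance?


Use the formula: distance = speed x time
Speed = 45 mph, Time = 4 hours
45 x 4 = 180 miles

180 miles


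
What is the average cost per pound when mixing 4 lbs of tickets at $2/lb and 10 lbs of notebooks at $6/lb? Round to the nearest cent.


Cost of tickets:
4 x $2 = $8
Cost of notebooks:
10 x $6 = $60
Total cost: $8 + $60 = $68
Total weight: 14 lbs
Average: $68 / 14 = $4.8571... ≈ $4.86/lb

$4.86/lb


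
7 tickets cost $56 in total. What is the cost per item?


Total cost: $56
Number of items: 7
Unit price: $56 / 7 = $8

$8


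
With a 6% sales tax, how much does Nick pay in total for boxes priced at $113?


Calculate the tax:
6% of $113 = $6.78
Add tax to price:
$113 + $6.78 = $119.78

$119.78


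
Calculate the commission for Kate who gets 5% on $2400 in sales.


Convert rate to decimal:
5% = 0.05
Multiply by sales:
$2400 x 0.05 = $120

$120


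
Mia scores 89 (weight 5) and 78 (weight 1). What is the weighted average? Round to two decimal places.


Weighted sum:
5 x 89 + 1 x 78 = 523
Total weight:
5 + 1 = 6
Weighted average:
523 / 6 = 87.1666... ≈ 87.17

87.17


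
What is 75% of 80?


Convert percentage to decimal:
75% = 0.75
Multiply:
80 x 0.75 = 60

60


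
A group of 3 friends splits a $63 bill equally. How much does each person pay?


Total bill: $63
Number of people: 3
Each pays: $63 / 3 = $21

$21


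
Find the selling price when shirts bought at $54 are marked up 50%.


Calculate the markup amount:
50% of $54 = $27
Add to cost:
$54 + $27 = $81

$81


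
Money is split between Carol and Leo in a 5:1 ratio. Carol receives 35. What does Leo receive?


Find the multiplier:
35 / 5 = 7
Apply to Leo's share:
1 x 7 = 7

7


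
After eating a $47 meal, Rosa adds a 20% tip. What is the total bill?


Calculate the tip:
20% of $47 = $9.40
Add tip to meal cost:
$47 + $9.40 = $56.40

$56.40


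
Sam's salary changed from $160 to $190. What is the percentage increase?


Find the absolute change:
|190 - 160| = 30
Divide by original and multiply by 100:
30 / 160 x 100 = 18.75%

18.75%


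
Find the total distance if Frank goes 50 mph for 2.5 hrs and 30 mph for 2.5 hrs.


Leg 1 distance:
50 x 2.5 = 125 miles
Leg 2 distance:
30 x 2.5 = 75 miles
Total distance:
125 + 75 = 200 miles

200 miles


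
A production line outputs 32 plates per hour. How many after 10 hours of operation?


Production rate: 32 plates per hour
Time: 10 hours
Total: 32 x 10 = 320 plates

320 plates


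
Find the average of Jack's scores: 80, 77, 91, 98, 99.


Add the scores:
80 + 77 + 91 + 98 + 99 = 445
Divide by the number of tests:
445 / 5 = 89

89


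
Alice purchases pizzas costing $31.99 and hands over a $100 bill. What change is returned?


Start with the amount paid:
$100
Subtract the price:
$100 - $31.99 = $68.01

$68.01


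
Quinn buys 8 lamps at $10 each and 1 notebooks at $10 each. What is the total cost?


Cost of lamps:
8 x $10 = $80
Cost of notebooks:
1 x $10 = $10
Add both:
$80 + $10 = $90

$90


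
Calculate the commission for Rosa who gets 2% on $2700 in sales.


Convert rate to decimal:
2% = 0.02
Multiply by sales:
$2700 x 0.02 = $54

$54


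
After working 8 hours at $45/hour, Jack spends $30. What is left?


Calculate earnings:
8 x $45 = $360
Subtract spending:
$360 - $30 = $330

$330


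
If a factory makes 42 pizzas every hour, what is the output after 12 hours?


Production rate: 42 pizzas per hour
Time: 12 hours
Total: 42 x 12 = 504 pizzas

504 pizzas


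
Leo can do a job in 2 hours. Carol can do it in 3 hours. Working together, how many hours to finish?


Leo's rate: 1/2 of the job per hour
Carol's rate: 1/3 of the job per hour
Combined rate: 1/2 + 1/3 = 5/6 per hour
Time = 1 / (5/6) = 6/5 = 1.2 hours

1.2 hours


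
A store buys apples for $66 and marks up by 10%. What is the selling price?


Calculate the markup amount:
10% of $66 = $6.60
Add to cost:
$66 + $6.60 = $72.60

$72.60


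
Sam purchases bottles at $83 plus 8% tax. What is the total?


Calculate the tax:
8% of $83 = $6.64
Add tax to price:
$83 + $6.64 = $89.64

$89.64


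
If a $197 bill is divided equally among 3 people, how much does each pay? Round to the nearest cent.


Total bill: $197
Number of people: 3
Each pays: $197 / 3 = $65.6666... ≈ $65.67

$65.67


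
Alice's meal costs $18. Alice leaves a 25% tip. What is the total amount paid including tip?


Calculate the tip:
25% of $18 = $4.50
Add tip to meal cost:
$18 + $4.50 = $22.50

$22.50


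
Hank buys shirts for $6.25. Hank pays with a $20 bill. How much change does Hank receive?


Start with the amount paid:
$20
Subtract the price:
$20 - $6.25 = $13.75

$13.75


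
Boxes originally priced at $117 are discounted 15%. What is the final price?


Calculate the discount amount:
15% of $117 = $17.55
Subtract from original:
$117 - $17.55 = $99.45

$99.45


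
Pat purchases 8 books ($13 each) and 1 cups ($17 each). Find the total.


Cost of books:
8 x $13 = $104
Cost of cups:
1 x $17 = $17
Add both:
$104 + $17 = $121

$121


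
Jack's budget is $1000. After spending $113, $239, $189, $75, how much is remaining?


Add up expenses:
$113 + $239 + $189 + $75 = $616
Subtract from budget:
$1000 - $616 = $384

$384


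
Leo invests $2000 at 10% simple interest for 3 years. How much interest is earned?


Use the formula I = P x R x T / 100
P x R x T = 2000 x 10 x 3 = 60000
I = 60000 / 100 = $600

$600


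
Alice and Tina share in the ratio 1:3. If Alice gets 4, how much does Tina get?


Find the multiplier:
4 / 1 = 4
Apply to Tina's share:
3 x 4 = 12

12


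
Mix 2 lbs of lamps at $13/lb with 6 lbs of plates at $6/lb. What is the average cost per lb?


Cost of lamps:
2 x $13 = $26
Cost of plates:
6 x $6 = $36
Total cost: $26 + $36 = $62
Total weight: 8 lbs
Average: $62 / 8 = $7.75/lb

$7.75/lb


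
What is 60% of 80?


Convert percentage to decimal:
60% = 0.6
Multiply:
80 x 0.6 = 48

48


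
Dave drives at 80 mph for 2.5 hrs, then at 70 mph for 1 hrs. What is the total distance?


Leg 1 distance:
80 x 2.5 = 200 miles
Leg 2 distance:
70 x 1 = 70 miles
Total distance:
200 + 70 = 270 miles

270 miles


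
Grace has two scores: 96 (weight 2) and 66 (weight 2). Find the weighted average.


Weighted sum:
2 x 96 + 2 x 66 = 324
Total weight:
2 + 2 = 4
Weighted average:
324 / 4 = 81

81


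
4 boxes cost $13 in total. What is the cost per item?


Total cost: $13
Number of items: 4
Unit price: $13 / 4 = $3.25

$3.25


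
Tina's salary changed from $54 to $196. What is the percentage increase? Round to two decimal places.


Find the absolute change:
|196 - 54| = 142
Divide by original and multiply by 100:
142 / 54 x 100 = 262.9629...% ≈ 262.96%

262.96%


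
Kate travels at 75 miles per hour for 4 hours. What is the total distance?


Use the formula: distance = speed x time
Speed = 75 mph, Time = 4 hours
75 x 4 = 300 miles

300 miles


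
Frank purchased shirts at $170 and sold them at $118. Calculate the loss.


Selling price = $118
Cost price = $170
Loss = cost price - selling price:
Loss = $170 - $118 = $52

$52


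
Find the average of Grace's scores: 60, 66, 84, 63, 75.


Add the scores:
60 + 66 + 84 + 63 + 75 = 348
Divide by the number of tests:
348 / 5 = 69.6

69.6


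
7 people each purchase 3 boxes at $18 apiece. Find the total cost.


Cost per person:
3 x $18 = $54
Group total:
7 x $54 = $378

$378


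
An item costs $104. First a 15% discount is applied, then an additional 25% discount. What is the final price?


First discount:
15% of $104 = $15.60
Price after first discount:
$104 - $15.60 = $88.40
Second discount:
25% of $88.40 = $22.10
Final price:
$88.40 - $22.10 = $66.30

$66.30


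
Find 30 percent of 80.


Convert percentage to decimal:
30% = 0.3
Multiply:
80 x 0.3 = 24

24


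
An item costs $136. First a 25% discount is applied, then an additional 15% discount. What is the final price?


First discount:
25% of $136 = $34
Price after first discount:
$136 - $34 = $102
Second discount:
15% of $102 = $15.30
Final price:
$102 - $15.30 = $86.70

$86.70


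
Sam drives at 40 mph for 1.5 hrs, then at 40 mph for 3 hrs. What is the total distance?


Leg 1 distance:
40 x 1.5 = 60 miles
Leg 2 distance:
40 x 3 = 120 miles
Total distance:
60 + 120 = 180 miles

180 miles


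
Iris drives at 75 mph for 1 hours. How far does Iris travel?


Use the formula: distance = speed x time
Speed = 75 mph, Time = 1 hours
75 x 1 = 75 miles

75 miles


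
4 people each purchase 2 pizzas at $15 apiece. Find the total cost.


Cost per person:
2 x $15 = $30
Group total:
4 x $30 = $120

$120


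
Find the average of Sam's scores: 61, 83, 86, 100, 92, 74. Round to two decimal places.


Add the scores:
61 + 83 + 86 + 100 + 92 + 74 = 496
Divide by the number of tests:
496 / 6 = 82.6666... ≈ 82.67

82.67


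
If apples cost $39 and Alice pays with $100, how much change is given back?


Start with the amount paid:
$100
Subtract the price:
$100 - $39 = $61

$61


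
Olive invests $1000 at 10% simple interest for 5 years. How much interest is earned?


Use the formula I = P x R x T / 100
P x R x T = 1000 x 10 x 5 = 50000
I = 50000 / 100 = $500

$500


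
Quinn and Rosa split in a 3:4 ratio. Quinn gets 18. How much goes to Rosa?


Find the multiplier:
18 / 3 = 6
Apply to Rosa's share:
4 x 6 = 24

24


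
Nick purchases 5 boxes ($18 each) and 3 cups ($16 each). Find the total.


Cost of boxes:
5 x $18 = $90
Cost of cups:
3 x $16 = $48
Add both:
$90 + $48 = $138

$138


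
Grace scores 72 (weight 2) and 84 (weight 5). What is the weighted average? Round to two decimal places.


Weighted sum:
2 x 72 + 5 x 84 = 564
Total weight:
2 + 5 = 7
Weighted average:
564 / 7 = 80.5714... ≈ 80.57

80.57


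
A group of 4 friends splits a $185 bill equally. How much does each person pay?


Total bill: $185
Number of people: 4
Each pays: $185 / 4 = $46.25

$46.25


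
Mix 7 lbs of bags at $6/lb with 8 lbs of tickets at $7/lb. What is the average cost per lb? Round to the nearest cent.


Cost of bags:
7 x $6 = $42
Cost of tickets:
8 x $7 = $56
Total cost: $42 + $56 = $98
Total weight: 15 lbs
Average: $98 / 15 = $6.5333... ≈ $6.53/lb

$6.53/lb


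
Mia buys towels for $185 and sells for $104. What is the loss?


Selling price = $104
Cost price = $185
Loss = cost price - selling price:
Loss = $185 - $104 = $81

$81


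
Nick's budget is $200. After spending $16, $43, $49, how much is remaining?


Add up expenses:
$16 + $43 + $49 = $108
Subtract from budget:
$200 - $108 = $92

$92


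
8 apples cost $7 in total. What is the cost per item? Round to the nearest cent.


Total cost: $7
Number of items: 8
Unit price: $7 / 8 = $0.875 ≈ $0.88

$0.88


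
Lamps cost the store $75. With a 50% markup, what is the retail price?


Calculate the markup amount:
50% of $75 = $37.50
Add to cost:
$75 + $37.50 = $112.50

$112.50


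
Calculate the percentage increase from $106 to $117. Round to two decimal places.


Find the absolute change:
|117 - 106| = 11
Divide by original and multiply by 100:
11 / 106 x 100 = 10.3773...% ≈ 10.38%

10.38%


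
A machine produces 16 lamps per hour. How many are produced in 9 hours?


Production rate: 16 lamps per hour
Time: 9 hours
Total: 16 x 9 = 144 lamps

144 lamps


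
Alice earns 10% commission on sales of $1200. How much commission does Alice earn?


Convert rate to decimal:
10% = 0.1
Multiply by sales:
$1200 x 0.1 = $120

$120


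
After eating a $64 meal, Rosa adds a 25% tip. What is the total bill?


Calculate the tip:
25% of $64 = $16
Add tip to meal cost:
$64 + $16 = $80

$80


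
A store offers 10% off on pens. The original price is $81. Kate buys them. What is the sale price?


Calculate the discount amount:
10% of $81 = $8.10
Subtract from original:
$81 - $8.10 = $72.90

$72.90


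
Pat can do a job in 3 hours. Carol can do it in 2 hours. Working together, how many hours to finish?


Pat's rate: 1/3 of the job per hour
Carol's rate: 1/2 of the job per hour
Combined rate: 1/3 + 1/2 = 5/6 per hour
Time = 1 / (5/6) = 6/5 = 1.2 hours

1.2 hours


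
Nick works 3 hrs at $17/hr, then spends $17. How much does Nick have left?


Calculate earnings:
3 x $17 = $51
Subtract spending:
$51 - $17 = $34

$34


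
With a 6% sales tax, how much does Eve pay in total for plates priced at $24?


Calculate the tax:
6% of $24 = $1.44
Add tax to price:
$24 + $1.44 = $25.44

$25.44


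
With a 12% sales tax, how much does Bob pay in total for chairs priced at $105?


Calculate the tax:
12% of $105 = $12.60
Add tax to price:
$105 + $12.60 = $117.60

$117.60


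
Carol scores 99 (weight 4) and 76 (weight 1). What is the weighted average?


Weighted sum:
4 x 99 + 1 x 76 = 472
Total weight:
4 + 1 = 5
Weighted average:
472 / 5 = 94.4

94.4


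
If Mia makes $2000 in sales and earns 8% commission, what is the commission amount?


Convert rate to decimal:
8% = 0.08
Multiply by sales:
$2000 x 0.08 = $160

$160


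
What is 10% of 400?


Convert percentage to decimal:
10% = 0.1
Multiply:
400 x 0.1 = 40

40


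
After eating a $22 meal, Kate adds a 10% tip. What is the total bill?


Calculate the tip:
10% of $22 = $2.20
Add tip to meal cost:
$22 + $2.20 = $24.20

$24.20


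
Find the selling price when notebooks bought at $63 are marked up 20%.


Calculate the markup amount:
20% of $63 = $12.60
Add to cost:
$63 + $12.60 = $75.60

$75.60


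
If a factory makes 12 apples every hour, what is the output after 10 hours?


Production rate: 12 apples per hour
Time: 10 hours
Total: 12 x 10 = 120 apples

120 apples


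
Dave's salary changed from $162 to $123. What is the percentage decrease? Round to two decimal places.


Find the absolute change:
|123 - 162| = 39
Divide by original and multiply by 100:
39 / 162 x 100 = 24.0740...% ≈ 24.07%

24.07%


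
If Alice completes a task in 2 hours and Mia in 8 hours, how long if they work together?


Alice's rate: 1/2 of the job per hour
Mia's rate: 1/8 of the job per hour
Combined rate: 1/2 + 1/8 = 5/8 per hour
Time = 1 / (5/8) = 8/5 = 1.6 hours

1.6 hours


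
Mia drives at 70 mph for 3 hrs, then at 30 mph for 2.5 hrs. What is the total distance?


Leg 1 distance:
70 x 3 = 210 miles
Leg 2 distance:
30 x 2.5 = 75 miles
Total distance:
210 + 75 = 285 miles

285 miles


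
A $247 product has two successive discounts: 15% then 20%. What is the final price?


First discount:
15% of $247 = $37.05
Price after first discount:
$247 - $37.05 = $209.95
Second discount:
20% of $209.95 = $41.99
Final price:
$209.95 - $41.99 = $167.96

$167.96


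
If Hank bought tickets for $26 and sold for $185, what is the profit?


Selling price = $185
Cost price = $26
Profit = selling price - cost price:
Profit = $185 - $26 = $159

$159


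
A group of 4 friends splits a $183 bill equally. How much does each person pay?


Total bill: $183
Number of people: 4
Each pays: $183 / 4 = $45.75

$45.75


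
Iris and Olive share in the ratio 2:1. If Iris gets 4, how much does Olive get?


Find the multiplier:
4 / 2 = 2
Apply to Olive's share:
1 x 2 = 2

2


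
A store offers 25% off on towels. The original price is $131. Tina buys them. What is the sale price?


Calculate the discount amount:
25% of $131 = $32.75
Subtract from original:
$131 - $32.75 = $98.25

$98.25


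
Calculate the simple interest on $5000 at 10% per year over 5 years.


Use the formula I = P x R x T / 100
P x R x T = 5000 x 10 x 5 = 250000
I = 250000 / 100 = $2500

$2500


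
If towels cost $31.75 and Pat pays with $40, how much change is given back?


Start with the amount paid:
$40
Subtract the price:
$40 - $31.75 = $8.25

$8.25


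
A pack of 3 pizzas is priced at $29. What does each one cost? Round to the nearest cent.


Total cost: $29
Number of items: 3
Unit price: $29 / 3 = $9.6666... ≈ $9.67

$9.67


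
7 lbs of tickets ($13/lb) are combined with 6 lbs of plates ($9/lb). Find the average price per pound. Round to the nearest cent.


Cost of tickets:
7 x $13 = $91
Cost of plates:
6 x $9 = $54
Total cost: $91 + $54 = $145
Total weight: 13 lbs
Average: $145 / 13 = $11.1538... ≈ $11.15/lb

$11.15/lb


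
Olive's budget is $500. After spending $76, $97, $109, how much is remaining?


Add up expenses:
$76 + $97 + $109 = $282
Subtract from budget:
$500 - $282 = $218

$218


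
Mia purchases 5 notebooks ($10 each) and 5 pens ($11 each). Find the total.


Cost of notebooks:
5 x $10 = $50
Cost of pens:
5 x $11 = $55
Add both:
$50 + $55 = $105

$105


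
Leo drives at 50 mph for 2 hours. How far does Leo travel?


Use the formula: distance = speed x time
Speed = 50 mph, Time = 2 hours
50 x 2 = 100 miles

100 miles


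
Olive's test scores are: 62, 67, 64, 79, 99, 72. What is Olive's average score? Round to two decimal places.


Add the scores:
62 + 67 + 64 + 79 + 99 + 72 = 443
Divide by the number of tests:
443 / 6 = 73.8333... ≈ 73.83

73.83


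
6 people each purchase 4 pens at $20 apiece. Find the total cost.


Cost per person:
4 x $20 = $80
Group total:
6 x $80 = $480

$480


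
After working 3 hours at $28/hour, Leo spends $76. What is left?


Calculate earnings:
3 x $28 = $84
Subtract spending:
$84 - $76 = $8

$8


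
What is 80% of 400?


Convert percentage to decimal:
80% = 0.8
Multiply:
400 x 0.8 = 320

320


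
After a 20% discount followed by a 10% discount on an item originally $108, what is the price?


First discount:
20% of $108 = $21.60
Price after first discount:
$108 - $21.60 = $86.40
Second discount:
10% of $86.40 = $8.64
Final price:
$86.40 - $8.64 = $77.76

$77.76


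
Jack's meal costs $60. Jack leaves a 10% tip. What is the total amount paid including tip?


Calculate the tip:
10% of $60 = $6
Add tip to meal cost:
$60 + $6 = $66

$66


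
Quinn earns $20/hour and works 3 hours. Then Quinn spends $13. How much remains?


Calculate earnings:
3 x $20 = $60
Subtract spending:
$60 - $13 = $47

$47


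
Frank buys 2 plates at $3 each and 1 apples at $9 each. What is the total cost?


Cost of plates:
2 x $3 = $6
Cost of apples:
1 x $9 = $9
Add both:
$6 + $9 = $15

$15


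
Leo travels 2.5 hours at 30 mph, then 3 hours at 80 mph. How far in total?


Leg 1 distance:
30 x 2.5 = 75 miles
Leg 2 distance:
80 x 3 = 240 miles
Total distance:
75 + 240 = 315 miles

315 miles


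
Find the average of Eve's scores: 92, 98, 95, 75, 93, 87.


Add the scores:
92 + 98 + 95 + 75 + 93 + 87 = 540
Divide by the number of tests:
540 / 6 = 90

90


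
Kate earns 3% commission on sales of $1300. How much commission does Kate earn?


Convert rate to decimal:
3% = 0.03
Multiply by sales:
$1300 x 0.03 = $39

$39


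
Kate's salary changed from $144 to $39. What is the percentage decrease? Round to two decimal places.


Find the absolute change:
|39 - 144| = 105
Divide by original and multiply by 100:
105 / 144 x 100 = 72.9166...% ≈ 72.92%

72.92%


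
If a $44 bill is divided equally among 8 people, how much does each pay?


Total bill: $44
Number of people: 8
Each pays: $44 / 8 = $5.50

$5.50


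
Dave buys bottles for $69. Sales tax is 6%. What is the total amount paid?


Calculate the tax:
6% of $69 = $4.14
Add tax to price:
$69 + $4.14 = $73.14

$73.14


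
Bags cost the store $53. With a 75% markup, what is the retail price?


Calculate the markup amount:
75% of $53 = $39.75
Add to cost:
$53 + $39.75 = $92.75

$92.75


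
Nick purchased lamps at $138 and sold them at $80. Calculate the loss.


Selling price = $80
Cost price = $138
Loss = cost price - selling price:
Loss = $138 - $80 = $58

$58


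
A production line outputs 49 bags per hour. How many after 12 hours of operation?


Production rate: 49 bags per hour
Time: 12 hours
Total: 49 x 12 = 588 bags

588 bags


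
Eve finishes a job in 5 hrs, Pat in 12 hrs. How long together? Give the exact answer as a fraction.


Eve's rate: 1/5 of the job per hour
Pat's rate: 1/12 of the job per hour
Combined rate: 1/5 + 1/12 = 17/60 per hour
Time = 1 / (17/60) = 60/17 hours (≈ 3.53 hours)

60/17 hours


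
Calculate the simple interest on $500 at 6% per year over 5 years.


Use the formula I = P x R x T / 100
P x R x T = 500 x 6 x 5 = 15000
I = 15000 / 100 = $150

$150


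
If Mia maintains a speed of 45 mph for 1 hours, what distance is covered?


Use the formula: distance = speed x time
Speed = 45 mph, Time = 1 hours
45 x 1 = 45 miles

45 miles


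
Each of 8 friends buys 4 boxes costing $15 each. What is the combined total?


Cost per person:
4 x $15 = $60
Group total:
8 x $60 = $480

$480


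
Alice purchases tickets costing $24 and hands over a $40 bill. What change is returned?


Start with the amount paid:
$40
Subtract the price:
$40 - $24 = $16

$16


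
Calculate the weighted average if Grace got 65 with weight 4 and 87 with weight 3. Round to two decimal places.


Weighted sum:
4 x 65 + 3 x 87 = 521
Total weight:
4 + 3 = 7
Weighted average:
521 / 7 = 74.4285... ≈ 74.43

74.43


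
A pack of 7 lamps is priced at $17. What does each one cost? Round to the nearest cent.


Total cost: $17
Number of items: 7
Unit price: $17 / 7 = $2.4285... ≈ $2.43

$2.43


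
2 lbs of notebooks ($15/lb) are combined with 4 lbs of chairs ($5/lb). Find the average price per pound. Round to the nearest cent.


Cost of notebooks:
2 x $15 = $30
Cost of chairs:
4 x $5 = $20
Total cost: $30 + $20 = $50
Total weight: 6 lbs
Average: $50 / 6 = $8.3333... ≈ $8.33/lb

$8.33/lb


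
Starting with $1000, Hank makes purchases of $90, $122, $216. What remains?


Add up expenses:
$90 + $122 + $216 = $428
Subtract from budget:
$1000 - $428 = $572

$572


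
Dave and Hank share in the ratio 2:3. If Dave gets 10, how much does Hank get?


Find the multiplier:
10 / 2 = 5
Apply to Hank's share:
3 x 5 = 15

15


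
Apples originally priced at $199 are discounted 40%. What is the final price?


Calculate the discount amount:
40% of $199 = $79.60
Subtract from original:
$199 - $79.60 = $119.40

$119.40


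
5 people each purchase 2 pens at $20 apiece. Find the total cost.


Cost per person:
2 x $20 = $40
Group total:
5 x $40 = $200

$200


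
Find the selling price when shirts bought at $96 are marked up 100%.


Calculate the markup amount:
100% of $96 = $96
Add to cost:
$96 + $96 = $192

$192


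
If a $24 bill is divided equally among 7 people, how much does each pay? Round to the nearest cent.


Total bill: $24
Number of people: 7
Each pays: $24 / 7 = $3.4285... ≈ $3.43

$3.43


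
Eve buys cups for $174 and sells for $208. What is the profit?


Selling price = $208
Cost price = $174
Profit = selling price - cost price:
Profit = $208 - $174 = $34

$34


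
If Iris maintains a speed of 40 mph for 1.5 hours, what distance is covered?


Use the formula: distance = speed x time
Speed = 40 mph, Time = 1.5 hours
40 x 1.5 = 60 miles

60 miles


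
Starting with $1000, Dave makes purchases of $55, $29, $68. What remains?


Add up expenses:
$55 + $29 + $68 = $152
Subtract from budget:
$1000 - $152 = $848

$848


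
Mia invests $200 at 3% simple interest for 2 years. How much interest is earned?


Use the formula I = P x R x T / 100
P x R x T = 200 x 3 x 2 = 1200
I = 1200 / 100 = $12

$12


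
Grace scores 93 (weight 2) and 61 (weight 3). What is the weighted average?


Weighted sum:
2 x 93 + 3 x 61 = 369
Total weight:
2 + 3 = 5
Weighted average:
369 / 5 = 73.8

73.8


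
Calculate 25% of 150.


Convert percentage to decimal:
25% = 0.25
Multiply:
150 x 0.25 = 37.5

37.5


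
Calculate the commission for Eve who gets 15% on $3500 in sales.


Convert rate to decimal:
15% = 0.15
Multiply by sales:
$3500 x 0.15 = $525

$525


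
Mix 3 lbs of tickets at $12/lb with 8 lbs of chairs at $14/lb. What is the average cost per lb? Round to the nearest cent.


Cost of tickets:
3 x $12 = $36
Cost of chairs:
8 x $14 = $112
Total cost: $36 + $112 = $148
Total weight: 11 lbs
Average: $148 / 11 = $13.4545... ≈ $13.45/lb

$13.45/lb


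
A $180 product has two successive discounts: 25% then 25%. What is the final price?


First discount:
25% of $180 = $45
Price after first discount:
$180 - $45 = $135
Second discount:
25% of $135 = $33.75
Final price:
$135 - $33.75 = $101.25

$101.25


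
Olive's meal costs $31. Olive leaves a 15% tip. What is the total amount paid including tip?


Calculate the tip:
15% of $31 = $4.65
Add tip to meal cost:
$31 + $4.65 = $35.65

$35.65


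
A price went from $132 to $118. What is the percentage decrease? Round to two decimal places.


Find the absolute change:
|118 - 132| = 14
Divide by original and multiply by 100:
14 / 132 x 100 = 10.6060...% ≈ 10.61%

10.61%


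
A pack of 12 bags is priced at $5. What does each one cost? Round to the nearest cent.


Total cost: $5
Number of items: 12
Unit price: $5 / 12 = $0.4166... ≈ $0.42

$0.42


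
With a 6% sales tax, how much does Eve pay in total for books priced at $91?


Calculate the tax:
6% of $91 = $5.46
Add tax to price:
$91 + $5.46 = $96.46

$96.46


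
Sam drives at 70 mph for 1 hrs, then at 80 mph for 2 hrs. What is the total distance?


Leg 1 distance:
70 x 1 = 70 miles
Leg 2 distance:
80 x 2 = 160 miles
Total distance:
70 + 160 = 230 miles

230 miles


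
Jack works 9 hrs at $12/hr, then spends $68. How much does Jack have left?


Calculate earnings:
9 x $12 = $108
Subtract spending:
$108 - $68 = $40

$40


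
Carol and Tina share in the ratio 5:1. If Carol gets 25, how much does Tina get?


Find the multiplier:
25 / 5 = 5
Apply to Tina's share:
1 x 5 = 5

5


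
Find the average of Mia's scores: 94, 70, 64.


Add the scores:
94 + 70 + 64 = 228
Divide by the number of tests:
228 / 3 = 76

76


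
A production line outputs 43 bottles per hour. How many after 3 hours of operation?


Production rate: 43 bottles per hour
Time: 3 hours
Total: 43 x 3 = 129 bottles

129 bottles


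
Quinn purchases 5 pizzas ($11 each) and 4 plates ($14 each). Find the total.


Cost of pizzas:
5 x $11 = $55
Cost of plates:
4 x $14 = $56
Add both:
$55 + $56 = $111

$111


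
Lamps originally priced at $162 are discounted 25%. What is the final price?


Calculate the discount amount:
25% of $162 = $40.50
Subtract from original:
$162 - $40.50 = $121.50

$121.50


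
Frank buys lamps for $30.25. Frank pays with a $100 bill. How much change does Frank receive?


Start with the amount paid:
$100
Subtract the price:
$100 - $30.25 = $69.75

$69.75


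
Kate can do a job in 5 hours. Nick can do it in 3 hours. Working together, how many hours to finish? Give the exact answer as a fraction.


Kate's rate: 1/5 of the job per hour
Nick's rate: 1/3 of the job per hour
Combined rate: 1/5 + 1/3 = 8/15 per hour
Time = 1 / (8/15) = 15/8 hours (≈ 1.88 hours)

15/8 hours


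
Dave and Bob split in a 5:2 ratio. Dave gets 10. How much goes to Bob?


Find the multiplier:
10 / 5 = 2
Apply to Bob's share:
2 x 2 = 4

4


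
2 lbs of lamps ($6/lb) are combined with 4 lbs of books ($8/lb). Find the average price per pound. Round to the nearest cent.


Cost of lamps:
2 x $6 = $12
Cost of books:
4 x $8 = $32
Total cost: $12 + $32 = $44
Total weight: 6 lbs
Average: $44 / 6 = $7.3333... ≈ $7.33/lb

$7.33/lb


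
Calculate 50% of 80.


Convert percentage to decimal:
50% = 0.5
Multiply:
80 x 0.5 = 40

40


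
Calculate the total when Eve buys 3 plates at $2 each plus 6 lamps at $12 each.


Cost of plates:
3 x $2 = $6
Cost of lamps:
6 x $12 = $72
Add both:
$6 + $72 = $78

$78


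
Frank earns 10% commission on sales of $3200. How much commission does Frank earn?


Convert rate to decimal:
10% = 0.1
Multiply by sales:
$3200 x 0.1 = $320

$320


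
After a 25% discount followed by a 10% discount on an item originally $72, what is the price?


First discount:
25% of $72 = $18
Price after first discount:
$72 - $18 = $54
Second discount:
10% of $54 = $5.40
Final price:
$54 - $5.40 = $48.60

$48.60


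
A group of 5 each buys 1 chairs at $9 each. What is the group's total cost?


Cost per person:
1 x $9 = $9
Group total:
5 x $9 = $45

$45


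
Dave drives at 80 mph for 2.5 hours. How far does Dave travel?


Use the formula: distance = speed x time
Speed = 80 mph, Time = 2.5 hours
80 x 2.5 = 200 miles

200 miles


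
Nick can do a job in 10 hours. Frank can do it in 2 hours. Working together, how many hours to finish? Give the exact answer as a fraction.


Nick's rate: 1/10 of the job per hour
Frank's rate: 1/2 of the job per hour
Combined rate: 1/10 + 1/2 = 3/5 per hour
Time = 1 / (3/5) = 5/3 hours (≈ 1.67 hours)

5/3 hours


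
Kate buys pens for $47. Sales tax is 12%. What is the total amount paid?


Calculate the tax:
12% of $47 = $5.64
Add tax to price:
$47 + $5.64 = $52.64

$52.64


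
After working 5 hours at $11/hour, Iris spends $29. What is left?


Calculate earnings:
5 x $11 = $55
Subtract spending:
$55 - $29 = $26

$26


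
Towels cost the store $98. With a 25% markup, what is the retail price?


Calculate the markup amount:
25% of $98 = $24.50
Add to cost:
$98 + $24.50 = $122.50

$122.50


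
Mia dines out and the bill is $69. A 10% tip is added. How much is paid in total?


Calculate the tip:
10% of $69 = $6.90
Add tip to meal cost:
$69 + $6.90 = $75.90

$75.90


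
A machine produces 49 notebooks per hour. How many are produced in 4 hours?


Production rate: 49 notebooks per hour
Time: 4 hours
Total: 49 x 4 = 196 notebooks

196 notebooks


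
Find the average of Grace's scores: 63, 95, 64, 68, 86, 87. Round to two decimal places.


Add the scores:
63 + 95 + 64 + 68 + 86 + 87 = 463
Divide by the number of tests:
463 / 6 = 77.1666... ≈ 77.17

77.17


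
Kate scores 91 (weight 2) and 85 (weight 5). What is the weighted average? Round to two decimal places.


Weighted sum:
2 x 91 + 5 x 85 = 607
Total weight:
2 + 5 = 7
Weighted average:
607 / 7 = 86.7142... ≈ 86.71

86.71


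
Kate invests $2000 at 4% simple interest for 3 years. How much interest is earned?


Use the formula I = P x R x T / 100
P x R x T = 2000 x 4 x 3 = 24000
I = 24000 / 100 = $240

$240


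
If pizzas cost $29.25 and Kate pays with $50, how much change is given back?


Start with the amount paid:
$50
Subtract the price:
$50 - $29.25 = $20.75

$20.75


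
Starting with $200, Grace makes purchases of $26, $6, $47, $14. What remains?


Add up expenses:
$26 + $6 + $47 + $14 = $93
Subtract from budget:
$200 - $93 = $107

$107


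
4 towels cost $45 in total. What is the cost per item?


Total cost: $45
Number of items: 4
Unit price: $45 / 4 = $11.25

$11.25


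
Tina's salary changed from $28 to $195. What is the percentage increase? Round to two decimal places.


Find the absolute change:
|195 - 28| = 167
Divide by original and multiply by 100:
167 / 28 x 100 = 596.4285...% ≈ 596.43%

596.43%


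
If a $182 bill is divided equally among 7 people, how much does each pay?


Total bill: $182
Number of people: 7
Each pays: $182 / 7 = $26

$26


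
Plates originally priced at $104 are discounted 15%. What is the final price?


Calculate the discount amount:
15% of $104 = $15.60
Subtract from original:
$104 - $15.60 = $88.40

$88.40


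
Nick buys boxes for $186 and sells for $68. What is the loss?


Selling price = $68
Cost price = $186
Loss = cost price - selling price:
Loss = $186 - $68 = $118

$118


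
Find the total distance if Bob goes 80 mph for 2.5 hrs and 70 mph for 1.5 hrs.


Leg 1 distance:
80 x 2.5 = 200 miles
Leg 2 distance:
70 x 1.5 = 105 miles
Total distance:
200 + 105 = 305 miles

305 miles


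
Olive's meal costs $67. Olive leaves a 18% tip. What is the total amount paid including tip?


Calculate the tip:
18% of $67 = $12.06
Add tip to meal cost:
$67 + $12.06 = $79.06

$79.06


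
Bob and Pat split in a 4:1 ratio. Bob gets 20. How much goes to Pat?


Find the multiplier:
20 / 4 = 5
Apply to Pat's share:
1 x 5 = 5

5


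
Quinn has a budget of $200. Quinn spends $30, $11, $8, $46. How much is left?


Add up expenses:
$30 + $11 + $8 + $46 = $95
Subtract from budget:
$200 - $95 = $105

$105


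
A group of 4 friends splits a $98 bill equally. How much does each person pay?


Total bill: $98
Number of people: 4
Each pays: $98 / 4 = $24.50

$24.50


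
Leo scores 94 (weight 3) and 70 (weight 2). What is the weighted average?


Weighted sum:
3 x 94 + 2 x 70 = 422
Total weight:
3 + 2 = 5
Weighted average:
422 / 5 = 84.4

84.4


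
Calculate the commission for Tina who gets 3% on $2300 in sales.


Convert rate to decimal:
3% = 0.03
Multiply by sales:
$2300 x 0.03 = $69

$69


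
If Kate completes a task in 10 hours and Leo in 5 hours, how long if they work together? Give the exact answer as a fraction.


Kate's rate: 1/10 of the job per hour
Leo's rate: 1/5 of the job per hour
Combined rate: 1/10 + 1/5 = 3/10 per hour
Time = 1 / (3/10) = 10/3 hours (≈ 3.33 hours)

10/3 hours


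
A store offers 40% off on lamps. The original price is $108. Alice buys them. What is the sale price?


Calculate the discount amount:
40% of $108 = $43.20
Subtract from original:
$108 - $43.20 = $64.80

$64.80
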